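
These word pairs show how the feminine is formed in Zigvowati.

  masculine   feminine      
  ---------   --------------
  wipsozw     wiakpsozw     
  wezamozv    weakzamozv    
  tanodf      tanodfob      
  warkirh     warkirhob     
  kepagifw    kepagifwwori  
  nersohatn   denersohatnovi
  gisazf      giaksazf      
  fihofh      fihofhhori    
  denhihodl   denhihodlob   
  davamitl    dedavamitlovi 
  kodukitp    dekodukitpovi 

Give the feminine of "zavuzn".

kepagifw and wipsozw both end in -w yet inflect differently (kepagifwwori, wiakpsozw), so the final letter is not what conditions the rule; the second-to-last letter is.
"zavuzn" has second-to-last letter 'z'. The stems whose second-to-last letter is 'z' (gisazf → giaksazf, wezamozv → weakzamozv, wipsozw → wiakpsozw) insert -ak- after the first vowel.
So zavuzn → zaakvuzn.

zaakvuzn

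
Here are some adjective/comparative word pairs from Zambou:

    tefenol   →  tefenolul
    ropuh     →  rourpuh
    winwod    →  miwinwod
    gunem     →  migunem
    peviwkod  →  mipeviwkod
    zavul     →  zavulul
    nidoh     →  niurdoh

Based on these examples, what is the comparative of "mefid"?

mimefid

ropuh and zavul both have last vowel 'u' yet inflect differently (rourpuh, zavulul), so the last vowel is not what conditions the rule; the final letter is.
"mefid" ends in -d. The stems ending in -d (peviwkod → mipeviwkod, winwod → miwinwod) add the prefix mi-.
The other patterns: stems ending in -h insert -ur- after the first vowel; stems ending in -l add -ul.
So mefid → mimefid.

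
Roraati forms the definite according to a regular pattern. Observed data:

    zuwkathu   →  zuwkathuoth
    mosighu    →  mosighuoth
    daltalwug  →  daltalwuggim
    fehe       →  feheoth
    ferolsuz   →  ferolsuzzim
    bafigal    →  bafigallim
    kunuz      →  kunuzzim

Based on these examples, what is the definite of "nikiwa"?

"nikiwa" ends in a vowel. The stems ending in a vowel (zuwkathu → zuwkathuoth, fehe → feheoth, mosighu → mosighuoth) add -oth.
So nikiwa → nikiwaoth.

nikiwaoth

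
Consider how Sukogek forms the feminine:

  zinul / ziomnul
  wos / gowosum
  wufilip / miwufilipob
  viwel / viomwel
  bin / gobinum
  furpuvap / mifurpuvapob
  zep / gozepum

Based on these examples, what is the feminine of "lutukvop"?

zep and furpuvap both end in -p yet inflect differently (gozepum, mifurpuvapob), so the final letter is not what conditions the rule; the number of vowels is.
"lutukvop" has 3 vowels. The stems with 3 vowels (furpuvap → mifurpuvapob, wufilip → miwufilipob) add mi- … -ob around the stem.
The other patterns: stems with 1 vowel add go- … -um around the stem; stems with 2 vowels insert -om- after the first vowel.
So lutukvop → milutukvopob.

milutukvopob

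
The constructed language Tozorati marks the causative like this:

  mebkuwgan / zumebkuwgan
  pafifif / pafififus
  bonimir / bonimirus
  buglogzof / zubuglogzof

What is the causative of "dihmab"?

zudihmab

pafifif and buglogzof both end in -f yet inflect differently (pafififus, zubuglogzof), so the final letter is not what conditions the rule; the last vowel is.
"dihmab" has last vowel 'a'. The one such stem in the data (mebkuwgan → zumebkuwgan) adds the prefix zu-, so the same rule applies.
The other pattern: stems whose last vowel is 'i' add -us.
So dihmab → zudihmab.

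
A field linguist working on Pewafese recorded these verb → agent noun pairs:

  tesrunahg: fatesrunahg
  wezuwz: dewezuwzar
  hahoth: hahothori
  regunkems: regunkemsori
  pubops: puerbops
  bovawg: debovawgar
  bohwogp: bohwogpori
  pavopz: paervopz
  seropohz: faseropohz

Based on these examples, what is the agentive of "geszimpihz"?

pavopz and seropohz both end in -z yet inflect differently (paervopz, faseropohz), so the final letter is not what conditions the rule; the second-to-last letter is.
"geszimpihz" has second-to-last letter 'h'. The stems whose second-to-last letter is 'h' (tesrunahg → fatesrunahg, seropohz → faseropohz) add the prefix fa-.
The other patterns: stems whose second-to-last letter is 'p' insert -er- after the first vowel; stems whose second-to-last letter is 'w' add de- … -ar around the stem; stems whose second-to-last letter is 'g', 'm' or 't' add -ori.
So geszimpihz → fageszimpihz.

fageszimpihz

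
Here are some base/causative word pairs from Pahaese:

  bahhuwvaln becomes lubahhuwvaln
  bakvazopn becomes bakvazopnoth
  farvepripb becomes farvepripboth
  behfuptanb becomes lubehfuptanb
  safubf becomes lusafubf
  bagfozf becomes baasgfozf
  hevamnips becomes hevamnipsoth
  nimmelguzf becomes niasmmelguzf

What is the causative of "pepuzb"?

peaspuzb

"pepuzb" has second-to-last letter 'z'. The stems whose second-to-last letter is 'z' (nimmelguzf → niasmmelguzf, bagfozf → baasgfozf) insert -as- after the first vowel.
The other patterns: stems whose second-to-last letter is 'p' add -oth; stems whose second-to-last letter is 'b', 'l' or 'n' add the prefix lu-.
So pepuzb → peaspuzb.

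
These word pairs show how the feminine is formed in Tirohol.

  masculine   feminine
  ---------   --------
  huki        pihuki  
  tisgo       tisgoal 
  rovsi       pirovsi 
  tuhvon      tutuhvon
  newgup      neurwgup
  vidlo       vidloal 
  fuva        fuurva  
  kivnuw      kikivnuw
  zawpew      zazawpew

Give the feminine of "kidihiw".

kikidihiw

tuhvon and vidlo both have last vowel 'o' yet inflect differently (tutuhvon, vidloal), so the last vowel is not what conditions the rule; the final letter is.
"kidihiw" ends in -w. The stems ending in -w (zawpew → zazawpew, kivnuw → kikivnuw) repeat the first consonant+vowel as a prefix.
So kidihiw → kikidihiw.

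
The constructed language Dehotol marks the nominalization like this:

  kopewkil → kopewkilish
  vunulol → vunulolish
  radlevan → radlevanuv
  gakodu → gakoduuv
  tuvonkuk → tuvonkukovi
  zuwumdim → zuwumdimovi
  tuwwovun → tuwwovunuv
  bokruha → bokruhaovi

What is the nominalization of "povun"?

povunuv

kopewkil and zuwumdim both have last vowel 'i' yet inflect differently (kopewkilish, zuwumdimovi), so the last vowel is not what conditions the rule; the final letter is.
"povun" ends in -n. The stems ending in -n (radlevan → radlevanuv, tuwwovun → tuwwovunuv) add -uv.
The other patterns: stems ending in -l add -ish; stems ending in -a, -k or -m add -ovi.
So povun → povunuv.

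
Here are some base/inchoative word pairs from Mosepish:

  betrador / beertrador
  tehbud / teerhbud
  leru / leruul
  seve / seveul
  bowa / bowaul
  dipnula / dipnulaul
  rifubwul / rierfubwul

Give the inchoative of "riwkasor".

tehbud and leru both have last vowel 'u' yet inflect differently (teerhbud, leruul), so the last vowel is not what conditions the rule; whether the stem ends in a vowel or a consonant is.
"riwkasor" ends in a consonant. The stems ending in a consonant (betrador → beertrador, tehbud → teerhbud, rifubwul → rierfubwul) insert -er- after the first vowel.
So riwkasor → rierwkasor.

rierwkasor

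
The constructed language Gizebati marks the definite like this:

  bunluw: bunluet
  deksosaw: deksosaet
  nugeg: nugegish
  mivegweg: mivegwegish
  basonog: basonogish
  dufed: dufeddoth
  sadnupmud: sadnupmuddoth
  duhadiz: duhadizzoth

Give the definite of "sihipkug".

nugeg and dufed both have last vowel 'e' yet inflect differently (nugegish, dufeddoth), so the last vowel is not what conditions the rule; the final letter is.
"sihipkug" ends in -g. The stems ending in -g (nugeg → nugegish, mivegweg → mivegwegish, basonog → basonogish) add -ish.
So sihipkug → sihipkugish.

sihipkugish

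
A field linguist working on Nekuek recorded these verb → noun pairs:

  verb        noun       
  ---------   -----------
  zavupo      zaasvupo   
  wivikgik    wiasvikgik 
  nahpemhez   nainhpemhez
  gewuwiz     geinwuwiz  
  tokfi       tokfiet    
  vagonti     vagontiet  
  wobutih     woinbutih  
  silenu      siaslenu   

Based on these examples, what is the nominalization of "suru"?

suasru

"suru" ends in -u. The one such stem in the data (silenu → siaslenu) inserts -as- after the first vowel (as do wivikgik, zavupo), so the same rule applies.
So suru → suasru.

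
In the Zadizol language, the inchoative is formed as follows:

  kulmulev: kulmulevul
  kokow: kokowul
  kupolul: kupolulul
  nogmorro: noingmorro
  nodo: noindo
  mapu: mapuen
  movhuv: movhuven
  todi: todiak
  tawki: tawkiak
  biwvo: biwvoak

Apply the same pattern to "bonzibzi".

"bonzibzi" begins with b-. The one such stem in the data (biwvo → biwvoak) adds -ak, so the same rule applies.
The other patterns: stems beginning with k- add -ul; stems beginning with n- insert -in- after the first vowel; stems beginning with m- add -en.
So bonzibzi → bonzibziak.

bonzibziak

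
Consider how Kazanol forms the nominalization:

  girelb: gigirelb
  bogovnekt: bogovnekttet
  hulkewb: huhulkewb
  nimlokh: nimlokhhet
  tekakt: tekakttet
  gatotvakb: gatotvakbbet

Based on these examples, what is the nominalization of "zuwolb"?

gatotvakb and hulkewb both end in -b yet inflect differently (gatotvakbbet, huhulkewb), so the final letter is not what conditions the rule; the second-to-last letter is.
"zuwolb" has second-to-last letter 'l'. The one such stem in the data (girelb → gigirelb) repeats the first consonant+vowel as a prefix (as does hulkewb), so the same rule applies.
The other pattern: stems whose second-to-last letter is 'k' double the final consonant and add -et.
So zuwolb → zuzuwolb.

zuzuwolb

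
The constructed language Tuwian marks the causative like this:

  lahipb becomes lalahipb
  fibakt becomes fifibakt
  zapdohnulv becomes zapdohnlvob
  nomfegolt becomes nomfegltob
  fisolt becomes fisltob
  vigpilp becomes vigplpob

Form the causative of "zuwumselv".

zuwumslvob

nomfegolt and fibakt both end in -t yet inflect differently (nomfegltob, fifibakt), so the final letter is not what conditions the rule; the second-to-last letter is.
"zuwumselv" has second-to-last letter 'l'. The stems whose second-to-last letter is 'l' (nomfegolt → nomfegltob, fisolt → fisltob, vigpilp → vigplpob) delete the last vowel and add -ob.
The other pattern: stems whose second-to-last letter is 'k' or 'p' repeat the first consonant+vowel as a prefix.
So zuwumselv → zuwumslvob.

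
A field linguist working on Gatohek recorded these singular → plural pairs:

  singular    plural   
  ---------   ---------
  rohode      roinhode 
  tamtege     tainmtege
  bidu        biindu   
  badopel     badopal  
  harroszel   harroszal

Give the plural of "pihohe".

rohode and badopel both have last vowel 'e' yet inflect differently (roinhode, badopal), so the last vowel is not what conditions the rule; whether the stem ends in a vowel or a consonant is.
"pihohe" ends in a vowel. The stems ending in a vowel (rohode → roinhode, tamtege → tainmtege, bidu → biindu) insert -in- after the first vowel.
So pihohe → piinhohe.

piinhohe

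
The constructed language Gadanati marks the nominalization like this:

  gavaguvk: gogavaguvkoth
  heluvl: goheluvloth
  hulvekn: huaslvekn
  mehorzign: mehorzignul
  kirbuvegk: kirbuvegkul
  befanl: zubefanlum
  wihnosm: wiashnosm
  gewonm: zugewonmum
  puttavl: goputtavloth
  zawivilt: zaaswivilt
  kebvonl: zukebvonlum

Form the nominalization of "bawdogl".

bawdoglul

kirbuvegk and gavaguvk both end in -k yet inflect differently (kirbuvegkul, gogavaguvkoth), so the final letter is not what conditions the rule; the second-to-last letter is.
"bawdogl" has second-to-last letter 'g'. The stems whose second-to-last letter is 'g' (kirbuvegk → kirbuvegkul, mehorzign → mehorzignul) add -ul.
The other patterns: stems whose second-to-last letter is 'v' add go- … -oth around the stem; stems whose second-to-last letter is 'n' add zu- … -um around the stem; stems whose second-to-last letter is 'k', 'l' or 's' insert -as- after the first vowel.
So bawdogl → bawdoglul.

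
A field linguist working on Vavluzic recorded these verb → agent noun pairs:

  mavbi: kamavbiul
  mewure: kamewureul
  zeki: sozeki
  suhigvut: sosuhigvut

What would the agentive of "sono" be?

sosono

"sono" begins with s-. The one such stem in the data (suhigvut → sosuhigvut) adds the prefix so-, so the same rule applies.
The other pattern: stems beginning with m- add ka- … -ul around the stem.
So sono → sosono.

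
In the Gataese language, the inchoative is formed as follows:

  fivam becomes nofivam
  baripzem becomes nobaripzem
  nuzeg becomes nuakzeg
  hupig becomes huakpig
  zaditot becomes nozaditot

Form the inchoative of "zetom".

nuzeg and baripzem both have last vowel 'e' yet inflect differently (nuakzeg, nobaripzem), so the last vowel is not what conditions the rule; the final letter is.
"zetom" ends in -m. The stems ending in -m (baripzem → nobaripzem, fivam → nofivam) add the prefix no-.
The other pattern: stems ending in -g insert -ak- after the first vowel.
So zetom → nozetom.

nozetom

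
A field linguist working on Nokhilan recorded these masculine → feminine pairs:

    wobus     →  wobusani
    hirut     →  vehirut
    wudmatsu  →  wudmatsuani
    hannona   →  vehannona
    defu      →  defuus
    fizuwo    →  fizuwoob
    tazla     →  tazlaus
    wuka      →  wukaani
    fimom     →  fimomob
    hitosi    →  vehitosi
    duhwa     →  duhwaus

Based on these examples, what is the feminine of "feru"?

feruob

"feru" begins with f-. The stems beginning with f- (fizuwo → fizuwoob, fimom → fimomob) add -ob.
The other patterns: stems beginning with w- add -ani; stems beginning with h- add the prefix ve-; stems beginning with d- or t- add -us.
So feru → feruob.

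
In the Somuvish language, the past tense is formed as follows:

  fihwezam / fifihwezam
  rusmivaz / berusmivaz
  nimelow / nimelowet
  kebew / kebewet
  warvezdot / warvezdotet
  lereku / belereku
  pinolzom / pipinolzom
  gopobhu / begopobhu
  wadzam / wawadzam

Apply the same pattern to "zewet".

zewetet

rusmivaz and wadzam both have last vowel 'a' yet inflect differently (berusmivaz, wawadzam), so the last vowel is not what conditions the rule; the final letter is.
"zewet" ends in -t. The one such stem in the data (warvezdot → warvezdotet) adds -et, so the same rule applies.
So zewet → zewetet.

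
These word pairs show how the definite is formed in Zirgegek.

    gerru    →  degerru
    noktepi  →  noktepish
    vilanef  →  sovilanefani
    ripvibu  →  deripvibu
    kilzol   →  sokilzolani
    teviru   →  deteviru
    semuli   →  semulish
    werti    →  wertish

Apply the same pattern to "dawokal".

kilzol and werti both have 2 vowels yet inflect differently (sokilzolani, wertish), so the number of vowels is not what conditions the rule; the final letter is.
"dawokal" ends in -l. The one such stem in the data (kilzol → sokilzolani) adds so- … -ani around the stem, so the same rule applies.
The other patterns: stems ending in -i drop the final letter and add -ish; stems ending in -u add the prefix de-.
So dawokal → sodawokalani.

sodawokalani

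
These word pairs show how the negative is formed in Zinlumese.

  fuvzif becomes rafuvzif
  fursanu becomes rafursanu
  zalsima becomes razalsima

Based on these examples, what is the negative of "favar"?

rafavar

Every pair shown (fuvzif → rafuvzif, fursanu → rafursanu, zalsima → razalsima) follows the same rule: add the prefix ra-.
So favar → rafavar.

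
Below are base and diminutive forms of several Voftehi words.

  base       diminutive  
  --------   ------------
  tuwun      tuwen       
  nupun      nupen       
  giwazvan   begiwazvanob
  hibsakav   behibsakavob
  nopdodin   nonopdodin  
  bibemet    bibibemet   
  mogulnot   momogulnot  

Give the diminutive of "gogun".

tuwun and giwazvan both end in -n yet inflect differently (tuwen, begiwazvanob), so the final letter is not what conditions the rule; the last vowel is.
"gogun" has last vowel 'u'. The stems whose last vowel is 'u' (tuwun → tuwen, nupun → nupen) change the last vowel to 'e'.
The other patterns: stems whose last vowel is 'a' add be- … -ob around the stem; stems whose last vowel is 'e', 'i' or 'o' repeat the first consonant+vowel as a prefix.
So gogun → gogen.

gogen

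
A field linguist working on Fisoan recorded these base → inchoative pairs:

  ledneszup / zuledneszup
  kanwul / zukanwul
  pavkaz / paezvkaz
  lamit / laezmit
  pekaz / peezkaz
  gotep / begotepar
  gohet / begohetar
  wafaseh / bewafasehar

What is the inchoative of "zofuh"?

zuzofuh

"zofuh" has last vowel 'u'. The stems whose last vowel is 'u' (ledneszup → zuledneszup, kanwul → zukanwul) add the prefix zu-.
The other patterns: stems whose last vowel is 'a' or 'i' insert -ez- after the first vowel; stems whose last vowel is 'e' add be- … -ar around the stem.
So zofuh → zuzofuh.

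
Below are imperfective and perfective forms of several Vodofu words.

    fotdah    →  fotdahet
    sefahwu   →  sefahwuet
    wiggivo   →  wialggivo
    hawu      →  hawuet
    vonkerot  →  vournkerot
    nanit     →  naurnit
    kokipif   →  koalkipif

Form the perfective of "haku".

hakuet

nanit and kokipif both have last vowel 'i' yet inflect differently (naurnit, koalkipif), so the last vowel is not what conditions the rule; the final letter is.
"haku" ends in -u. The stems ending in -u (hawu → hawuet, sefahwu → sefahwuet) add -et.
So haku → hakuet.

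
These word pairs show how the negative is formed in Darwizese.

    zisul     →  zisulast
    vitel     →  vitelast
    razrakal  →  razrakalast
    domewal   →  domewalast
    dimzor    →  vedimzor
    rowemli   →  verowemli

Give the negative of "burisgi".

veburisgi

domewal and dimzor both begin with d- yet inflect differently (domewalast, vedimzor), so the first letter is not what conditions the rule; the final letter is.
"burisgi" ends in -i. The one such stem in the data (rowemli → verowemli) adds the prefix ve-, so the same rule applies.
The other pattern: stems ending in -l add -ast.
So burisgi → veburisgi.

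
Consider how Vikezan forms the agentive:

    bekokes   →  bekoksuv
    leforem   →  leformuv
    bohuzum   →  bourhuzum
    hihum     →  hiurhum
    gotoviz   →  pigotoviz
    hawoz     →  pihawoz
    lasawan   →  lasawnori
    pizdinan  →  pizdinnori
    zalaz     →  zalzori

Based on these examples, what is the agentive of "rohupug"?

rourhupug

leforem and bohuzum both end in -m yet inflect differently (leformuv, bourhuzum), so the final letter is not what conditions the rule; the last vowel is.
"rohupug" has last vowel 'u'. The stems whose last vowel is 'u' (bohuzum → bourhuzum, hihum → hiurhum) insert -ur- after the first vowel.
So rohupug → rourhupug.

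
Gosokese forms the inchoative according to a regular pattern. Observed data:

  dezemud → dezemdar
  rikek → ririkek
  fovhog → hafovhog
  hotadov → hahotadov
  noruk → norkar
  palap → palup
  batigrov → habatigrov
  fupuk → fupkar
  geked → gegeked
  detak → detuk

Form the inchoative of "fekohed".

fefekohed

detak and noruk both end in -k yet inflect differently (detuk, norkar), so the final letter is not what conditions the rule; the last vowel is.
"fekohed" has last vowel 'e'. The stems whose last vowel is 'e' (geked → gegeked, rikek → ririkek) repeat the first consonant+vowel as a prefix.
The other patterns: stems whose last vowel is 'a' change the last vowel to 'u'; stems whose last vowel is 'o' add the prefix ha-; stems whose last vowel is 'u' delete the last vowel and add -ar.
So fekohed → fefekohed.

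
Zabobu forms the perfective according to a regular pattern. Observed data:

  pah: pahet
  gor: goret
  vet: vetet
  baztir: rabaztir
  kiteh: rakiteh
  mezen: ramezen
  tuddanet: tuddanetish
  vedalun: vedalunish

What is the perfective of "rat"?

ratet

gor and baztir both end in -r yet inflect differently (goret, rabaztir), so the final letter is not what conditions the rule; the number of vowels is.
"rat" has 1 vowel. The stems with 1 vowel (pah → pahet, gor → goret, vet → vetet) add -et.
The other patterns: stems with 2 vowels add the prefix ra-; stems with 3 vowels add -ish.
So rat → ratet.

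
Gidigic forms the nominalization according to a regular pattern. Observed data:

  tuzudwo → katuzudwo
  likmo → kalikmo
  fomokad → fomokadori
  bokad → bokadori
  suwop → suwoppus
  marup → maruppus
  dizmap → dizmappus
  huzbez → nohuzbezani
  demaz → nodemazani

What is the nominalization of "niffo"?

kaniffo

tuzudwo and suwop both have last vowel 'o' yet inflect differently (katuzudwo, suwoppus), so the last vowel is not what conditions the rule; the final letter is.
"niffo" ends in -o. The stems ending in -o (tuzudwo → katuzudwo, likmo → kalikmo) add the prefix ka-.
So niffo → kaniffo.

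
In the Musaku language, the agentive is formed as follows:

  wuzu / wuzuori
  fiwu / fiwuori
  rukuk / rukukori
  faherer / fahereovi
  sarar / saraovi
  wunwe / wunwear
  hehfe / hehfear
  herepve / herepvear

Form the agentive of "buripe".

buripear

"buripe" ends in -e. The stems ending in -e (wunwe → wunwear, hehfe → hehfear, herepve → herepvear) add -ar.
The other patterns: stems ending in -k or -u add -ori; stems ending in -r drop the final letter and add -ovi.
So buripe → buripear.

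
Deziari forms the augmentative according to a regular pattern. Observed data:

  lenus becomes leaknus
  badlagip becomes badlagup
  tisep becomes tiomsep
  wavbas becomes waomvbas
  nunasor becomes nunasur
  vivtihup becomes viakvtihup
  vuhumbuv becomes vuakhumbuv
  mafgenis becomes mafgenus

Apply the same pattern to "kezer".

lenus and mafgenis both end in -s yet inflect differently (leaknus, mafgenus), so the final letter is not what conditions the rule; the last vowel is.
"kezer" has last vowel 'e'. The one such stem in the data (tisep → tiomsep) inserts -om- after the first vowel (as does wavbas), so the same rule applies.
The other patterns: stems whose last vowel is 'u' insert -ak- after the first vowel; stems whose last vowel is 'i' or 'o' change the last vowel to 'u'.
So kezer → keomzer.

keomzer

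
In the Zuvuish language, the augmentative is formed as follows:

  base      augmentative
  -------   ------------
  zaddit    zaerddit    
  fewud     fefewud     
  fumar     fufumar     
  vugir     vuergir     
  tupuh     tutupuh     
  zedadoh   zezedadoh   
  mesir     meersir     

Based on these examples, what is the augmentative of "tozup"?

vugir and fumar both end in -r yet inflect differently (vuergir, fufumar), so the final letter is not what conditions the rule; the last vowel is.
"tozup" has last vowel 'u'. The stems whose last vowel is 'u' (tupuh → tutupuh, fewud → fefewud) repeat the first consonant+vowel as a prefix.
So tozup → totozup.

totozup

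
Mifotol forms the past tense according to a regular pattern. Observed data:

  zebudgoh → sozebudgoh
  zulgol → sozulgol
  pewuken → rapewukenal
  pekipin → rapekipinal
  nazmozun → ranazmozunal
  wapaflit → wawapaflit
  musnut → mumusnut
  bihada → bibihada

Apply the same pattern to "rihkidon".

rarihkidonal

pekipin and wapaflit both have last vowel 'i' yet inflect differently (rapekipinal, wawapaflit), so the last vowel is not what conditions the rule; the final letter is.
"rihkidon" ends in -n. The stems ending in -n (pewuken → rapewukenal, pekipin → rapekipinal, nazmozun → ranazmozunal) add ra- … -al around the stem.
So rihkidon → rarihkidonal.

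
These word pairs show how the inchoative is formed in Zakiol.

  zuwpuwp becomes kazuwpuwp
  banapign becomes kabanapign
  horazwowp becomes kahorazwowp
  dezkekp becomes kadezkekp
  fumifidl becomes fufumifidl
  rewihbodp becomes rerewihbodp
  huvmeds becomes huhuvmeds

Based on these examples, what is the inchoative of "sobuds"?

sosobuds

rewihbodp and horazwowp both end in -p yet inflect differently (rerewihbodp, kahorazwowp), so the final letter is not what conditions the rule; the second-to-last letter is.
"sobuds" has second-to-last letter 'd'. The stems whose second-to-last letter is 'd' (rewihbodp → rerewihbodp, fumifidl → fufumifidl, huvmeds → huhuvmeds) repeat the first consonant+vowel as a prefix.
So sobuds → sosobuds.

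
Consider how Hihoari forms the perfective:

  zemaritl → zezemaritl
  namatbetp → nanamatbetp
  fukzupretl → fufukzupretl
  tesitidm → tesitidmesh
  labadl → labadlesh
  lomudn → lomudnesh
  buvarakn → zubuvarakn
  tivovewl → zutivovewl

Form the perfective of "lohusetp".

zemaritl and labadl both end in -l yet inflect differently (zezemaritl, labadlesh), so the final letter is not what conditions the rule; the second-to-last letter is.
"lohusetp" has second-to-last letter 't'. The stems whose second-to-last letter is 't' (zemaritl → zezemaritl, namatbetp → nanamatbetp, fukzupretl → fufukzupretl) repeat the first consonant+vowel as a prefix.
So lohusetp → lolohusetp.

lolohusetp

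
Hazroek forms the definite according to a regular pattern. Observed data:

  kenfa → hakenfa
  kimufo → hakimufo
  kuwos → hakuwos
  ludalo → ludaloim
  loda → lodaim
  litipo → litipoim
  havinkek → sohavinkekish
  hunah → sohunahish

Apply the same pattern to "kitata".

hakitata

kimufo and ludalo both end in -o yet inflect differently (hakimufo, ludaloim), so the final letter is not what conditions the rule; the first letter is.
"kitata" begins with k-. The stems beginning with k- (kenfa → hakenfa, kimufo → hakimufo, kuwos → hakuwos) add the prefix ha-.
The other patterns: stems beginning with l- add -im; stems beginning with h- add so- … -ish around the stem.
So kitata → hakitata.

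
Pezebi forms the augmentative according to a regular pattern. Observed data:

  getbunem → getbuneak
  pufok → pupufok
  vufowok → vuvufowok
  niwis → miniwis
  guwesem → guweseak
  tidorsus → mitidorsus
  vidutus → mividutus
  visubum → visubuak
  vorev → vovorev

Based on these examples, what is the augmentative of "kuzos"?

mikuzos

"kuzos" ends in -s. The stems ending in -s (niwis → miniwis, vidutus → mividutus, tidorsus → mitidorsus) add the prefix mi-.
The other patterns: stems ending in -m drop the final letter and add -ak; stems ending in -k or -v repeat the first consonant+vowel as a prefix.
So kuzos → mikuzos.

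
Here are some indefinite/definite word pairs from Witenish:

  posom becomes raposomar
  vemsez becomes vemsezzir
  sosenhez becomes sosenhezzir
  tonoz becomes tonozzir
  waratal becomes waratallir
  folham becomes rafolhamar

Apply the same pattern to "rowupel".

rowupellir

folham and waratal both have last vowel 'a' yet inflect differently (rafolhamar, waratallir), so the last vowel is not what conditions the rule; the final letter is.
"rowupel" ends in -l. The one such stem in the data (waratal → waratallir) doubles the final consonant and adds -ir (as do vemsez, sosenhez), so the same rule applies.
So rowupel → rowupellir.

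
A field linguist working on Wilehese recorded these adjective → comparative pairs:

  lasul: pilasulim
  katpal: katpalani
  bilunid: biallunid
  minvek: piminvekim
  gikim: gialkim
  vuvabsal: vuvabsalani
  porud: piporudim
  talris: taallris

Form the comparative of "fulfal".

bilunid and porud both end in -d yet inflect differently (biallunid, piporudim), so the final letter is not what conditions the rule; the last vowel is.
"fulfal" has last vowel 'a'. The stems whose last vowel is 'a' (vuvabsal → vuvabsalani, katpal → katpalani) add -ani.
The other patterns: stems whose last vowel is 'i' insert -al- after the first vowel; stems whose last vowel is 'e' or 'u' add pi- … -im around the stem.
So fulfal → fulfalani.

fulfalani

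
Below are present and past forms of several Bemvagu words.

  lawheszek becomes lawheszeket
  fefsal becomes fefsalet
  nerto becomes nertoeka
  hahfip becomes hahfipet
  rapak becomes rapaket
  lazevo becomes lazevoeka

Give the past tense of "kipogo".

kipogoeka

"kipogo" ends in a vowel. The stems ending in a vowel (nerto → nertoeka, lazevo → lazevoeka) add -eka.
The other pattern: stems ending in a consonant add -et.
So kipogo → kipogoeka.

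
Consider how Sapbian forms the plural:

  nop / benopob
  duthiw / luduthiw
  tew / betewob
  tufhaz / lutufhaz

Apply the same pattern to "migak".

lumigak

tew and duthiw both end in -w yet inflect differently (betewob, luduthiw), so the final letter is not what conditions the rule; the number of vowels is.
"migak" has 2 vowels. The stems with 2 vowels (duthiw → luduthiw, tufhaz → lutufhaz) add the prefix lu-.
So migak → lumigak.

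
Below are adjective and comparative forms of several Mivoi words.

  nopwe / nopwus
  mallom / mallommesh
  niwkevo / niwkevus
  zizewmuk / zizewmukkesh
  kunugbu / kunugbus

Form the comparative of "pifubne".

zizewmuk and kunugbu both have last vowel 'u' yet inflect differently (zizewmukkesh, kunugbus), so the last vowel is not what conditions the rule; whether the stem ends in a vowel or a consonant is.
"pifubne" ends in a vowel. The stems ending in a vowel (kunugbu → kunugbus, niwkevo → niwkevus, nopwe → nopwus) drop the final letter and add -us.
The other pattern: stems ending in a consonant double the final consonant and add -esh.
So pifubne → pifubnus.

pifubnus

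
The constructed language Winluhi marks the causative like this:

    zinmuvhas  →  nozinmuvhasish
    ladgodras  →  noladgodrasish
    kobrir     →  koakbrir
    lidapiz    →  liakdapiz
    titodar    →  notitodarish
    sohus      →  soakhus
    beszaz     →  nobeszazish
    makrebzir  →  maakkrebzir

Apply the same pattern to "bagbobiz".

baakgbobiz

titodar and makrebzir both end in -r yet inflect differently (notitodarish, maakkrebzir), so the final letter is not what conditions the rule; the last vowel is.
"bagbobiz" has last vowel 'i'. The stems whose last vowel is 'i' (makrebzir → maakkrebzir, lidapiz → liakdapiz, kobrir → koakbrir) insert -ak- after the first vowel.
So bagbobiz → baakgbobiz.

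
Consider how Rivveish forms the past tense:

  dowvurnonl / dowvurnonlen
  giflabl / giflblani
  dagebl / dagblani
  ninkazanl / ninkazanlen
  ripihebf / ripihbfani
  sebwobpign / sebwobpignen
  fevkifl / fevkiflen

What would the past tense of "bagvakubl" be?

giflabl and ninkazanl both end in -l yet inflect differently (giflblani, ninkazanlen), so the final letter is not what conditions the rule; the second-to-last letter is.
"bagvakubl" has second-to-last letter 'b'. The stems whose second-to-last letter is 'b' (giflabl → giflblani, dagebl → dagblani, ripihebf → ripihbfani) delete the last vowel and add -ani.
So bagvakubl → bagvakblani.

bagvakblani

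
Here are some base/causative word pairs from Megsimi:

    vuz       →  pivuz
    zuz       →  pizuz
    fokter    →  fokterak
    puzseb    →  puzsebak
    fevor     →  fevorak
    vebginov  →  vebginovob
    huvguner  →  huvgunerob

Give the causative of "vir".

fokter and huvguner both end in -r yet inflect differently (fokterak, huvgunerob), so the final letter is not what conditions the rule; the number of vowels is.
"vir" has 1 vowel. The stems with 1 vowel (vuz → pivuz, zuz → pizuz) add the prefix pi-.
The other patterns: stems with 2 vowels add -ak; stems with 3 vowels add -ob.
So vir → pivir.

pivir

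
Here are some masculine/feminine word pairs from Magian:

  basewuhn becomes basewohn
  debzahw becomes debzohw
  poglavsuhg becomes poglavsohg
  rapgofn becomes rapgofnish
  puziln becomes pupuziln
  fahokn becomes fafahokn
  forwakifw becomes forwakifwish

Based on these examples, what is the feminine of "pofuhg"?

pofohg

debzahw and forwakifw both end in -w yet inflect differently (debzohw, forwakifwish), so the final letter is not what conditions the rule; the second-to-last letter is.
"pofuhg" has second-to-last letter 'h'. The stems whose second-to-last letter is 'h' (basewuhn → basewohn, poglavsuhg → poglavsohg, debzahw → debzohw) change the last vowel to 'o'.
The other patterns: stems whose second-to-last letter is 'f' add -ish; stems whose second-to-last letter is 'k' or 'l' repeat the first consonant+vowel as a prefix.
So pofuhg → pofohg.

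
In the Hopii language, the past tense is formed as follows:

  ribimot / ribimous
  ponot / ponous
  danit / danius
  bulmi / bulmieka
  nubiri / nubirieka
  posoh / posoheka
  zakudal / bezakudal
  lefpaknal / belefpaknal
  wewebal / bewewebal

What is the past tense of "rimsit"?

rimsius

danit and bulmi both have last vowel 'i' yet inflect differently (danius, bulmieka), so the last vowel is not what conditions the rule; the final letter is.
"rimsit" ends in -t. The stems ending in -t (ribimot → ribimous, ponot → ponous, danit → danius) drop the final letter and add -us.
So rimsit → rimsius.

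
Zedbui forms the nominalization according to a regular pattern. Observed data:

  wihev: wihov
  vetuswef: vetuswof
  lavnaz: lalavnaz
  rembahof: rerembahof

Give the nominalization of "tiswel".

tiswol

"tiswel" has last vowel 'e'. The stems whose last vowel is 'e' (wihev → wihov, vetuswef → vetuswof) change the last vowel to 'o'.
The other pattern: stems whose last vowel is 'a' or 'o' repeat the first consonant+vowel as a prefix.
So tiswel → tiswol.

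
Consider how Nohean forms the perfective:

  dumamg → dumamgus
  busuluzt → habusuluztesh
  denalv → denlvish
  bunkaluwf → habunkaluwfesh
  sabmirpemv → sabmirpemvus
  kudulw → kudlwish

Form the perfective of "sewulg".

"sewulg" has second-to-last letter 'l'. The stems whose second-to-last letter is 'l' (denalv → denlvish, kudulw → kudlwish) delete the last vowel and add -ish.
The other patterns: stems whose second-to-last letter is 'm' add -us; stems whose second-to-last letter is 'w' or 'z' add ha- … -esh around the stem.
So sewulg → sewlgish.

sewlgish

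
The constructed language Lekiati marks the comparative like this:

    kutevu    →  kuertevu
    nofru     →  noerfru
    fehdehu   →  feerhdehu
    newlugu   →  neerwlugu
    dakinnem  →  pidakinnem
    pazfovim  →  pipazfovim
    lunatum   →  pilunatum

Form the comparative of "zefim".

pizefim

kutevu and lunatum both have last vowel 'u' yet inflect differently (kuertevu, pilunatum), so the last vowel is not what conditions the rule; the final letter is.
"zefim" ends in -m. The stems ending in -m (dakinnem → pidakinnem, pazfovim → pipazfovim, lunatum → pilunatum) add the prefix pi-.
The other pattern: stems ending in -u insert -er- after the first vowel.
So zefim → pizefim.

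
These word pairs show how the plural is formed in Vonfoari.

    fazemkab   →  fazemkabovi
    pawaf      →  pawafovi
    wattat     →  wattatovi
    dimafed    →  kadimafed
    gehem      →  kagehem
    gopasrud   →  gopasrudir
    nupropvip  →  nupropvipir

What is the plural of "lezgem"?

kalezgem

"lezgem" has last vowel 'e'. The stems whose last vowel is 'e' (gehem → kagehem, dimafed → kadimafed) add the prefix ka-.
The other patterns: stems whose last vowel is 'a' add -ovi; stems whose last vowel is 'i' or 'u' add -ir.
So lezgem → kalezgem.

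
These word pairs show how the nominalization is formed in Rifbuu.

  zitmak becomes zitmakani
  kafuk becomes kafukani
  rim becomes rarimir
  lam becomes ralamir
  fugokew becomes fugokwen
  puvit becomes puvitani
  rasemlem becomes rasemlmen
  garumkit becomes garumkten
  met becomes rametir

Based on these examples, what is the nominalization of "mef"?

ramefir

met and puvit both end in -t yet inflect differently (rametir, puvitani), so the final letter is not what conditions the rule; the number of vowels is.
"mef" has 1 vowel. The stems with 1 vowel (rim → rarimir, lam → ralamir, met → rametir) add ra- … -ir around the stem.
So mef → ramefir.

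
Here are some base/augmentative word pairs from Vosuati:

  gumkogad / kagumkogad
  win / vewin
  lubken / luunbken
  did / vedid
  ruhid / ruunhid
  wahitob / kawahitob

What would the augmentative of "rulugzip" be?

karulugzip

"rulugzip" has 3 vowels. The stems with 3 vowels (wahitob → kawahitob, gumkogad → kagumkogad) add the prefix ka-.
The other patterns: stems with 1 vowel add the prefix ve-; stems with 2 vowels insert -un- after the first vowel.
So rulugzip → karulugzip.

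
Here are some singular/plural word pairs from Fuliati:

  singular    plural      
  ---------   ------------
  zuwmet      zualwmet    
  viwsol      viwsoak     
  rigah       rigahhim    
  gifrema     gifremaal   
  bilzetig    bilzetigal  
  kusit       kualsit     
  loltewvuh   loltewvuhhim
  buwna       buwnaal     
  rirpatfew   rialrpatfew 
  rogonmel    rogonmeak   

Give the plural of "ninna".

gifrema and rigah both have last vowel 'a' yet inflect differently (gifremaal, rigahhim), so the last vowel is not what conditions the rule; the final letter is.
"ninna" ends in -a. The stems ending in -a (gifrema → gifremaal, buwna → buwnaal) add -al.
So ninna → ninnaal.

ninnaal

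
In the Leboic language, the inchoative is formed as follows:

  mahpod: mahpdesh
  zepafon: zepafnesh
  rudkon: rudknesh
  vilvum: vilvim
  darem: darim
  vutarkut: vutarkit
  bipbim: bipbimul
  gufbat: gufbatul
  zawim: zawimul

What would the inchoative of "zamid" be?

zamidul

vilvum and bipbim both end in -m yet inflect differently (vilvim, bipbimul), so the final letter is not what conditions the rule; the last vowel is.
"zamid" has last vowel 'i'. The stems whose last vowel is 'i' (bipbim → bipbimul, zawim → zawimul) add -ul.
The other patterns: stems whose last vowel is 'o' delete the last vowel and add -esh; stems whose last vowel is 'e' or 'u' change the last vowel to 'i'.
So zamid → zamidul.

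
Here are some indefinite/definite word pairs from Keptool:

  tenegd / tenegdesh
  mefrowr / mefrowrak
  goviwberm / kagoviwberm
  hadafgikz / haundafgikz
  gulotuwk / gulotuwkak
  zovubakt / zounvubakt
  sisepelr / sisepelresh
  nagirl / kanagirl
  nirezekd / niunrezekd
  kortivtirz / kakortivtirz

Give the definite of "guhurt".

kortivtirz and hadafgikz both end in -z yet inflect differently (kakortivtirz, haundafgikz), so the final letter is not what conditions the rule; the second-to-last letter is.
"guhurt" has second-to-last letter 'r'. The stems whose second-to-last letter is 'r' (nagirl → kanagirl, kortivtirz → kakortivtirz, goviwberm → kagoviwberm) add the prefix ka-.
So guhurt → kaguhurt.

kaguhurt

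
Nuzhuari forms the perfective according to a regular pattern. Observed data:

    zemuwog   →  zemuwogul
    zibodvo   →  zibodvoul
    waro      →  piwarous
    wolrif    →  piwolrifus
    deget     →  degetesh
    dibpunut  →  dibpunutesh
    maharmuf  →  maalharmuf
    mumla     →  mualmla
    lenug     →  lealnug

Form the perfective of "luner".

lualner

zibodvo and waro both end in -o yet inflect differently (zibodvoul, piwarous), so the final letter is not what conditions the rule; the first letter is.
"luner" begins with l-. The one such stem in the data (lenug → lealnug) inserts -al- after the first vowel (as do maharmuf, mumla), so the same rule applies.
The other patterns: stems beginning with z- add -ul; stems beginning with w- add pi- … -us around the stem; stems beginning with d- add -esh.
So luner → lualner.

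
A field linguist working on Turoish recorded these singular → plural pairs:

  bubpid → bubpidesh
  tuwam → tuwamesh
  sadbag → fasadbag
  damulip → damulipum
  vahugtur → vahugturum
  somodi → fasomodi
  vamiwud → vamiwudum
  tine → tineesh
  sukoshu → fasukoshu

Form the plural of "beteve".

beteveesh

vamiwud and bubpid both end in -d yet inflect differently (vamiwudum, bubpidesh), so the final letter is not what conditions the rule; the first letter is.
"beteve" begins with b-. The one such stem in the data (bubpid → bubpidesh) adds -esh, so the same rule applies.
So beteve → beteveesh.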